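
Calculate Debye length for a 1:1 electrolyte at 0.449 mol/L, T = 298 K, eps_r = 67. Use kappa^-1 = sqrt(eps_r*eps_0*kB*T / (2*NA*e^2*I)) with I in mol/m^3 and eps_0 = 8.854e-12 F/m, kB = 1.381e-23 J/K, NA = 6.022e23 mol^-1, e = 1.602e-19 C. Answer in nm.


Ionic strength I = 0.449 * 1^2 * 1000 = 449 mol/m^3
kappa^-1 = sqrt(67 * 8.854e-12 * 1.381e-23 * 298 / (2 * 6.022e23 * (1.602e-19)^2 * 449))
kappa^-1 = 0.419 nm

0.419


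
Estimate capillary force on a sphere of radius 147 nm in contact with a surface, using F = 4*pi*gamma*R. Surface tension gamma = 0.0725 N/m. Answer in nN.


Convert radius: R = 147 nm = 1.47e-07 m
F = 4 * pi * gamma * R
F = 4 * pi * 0.0725 * 1.47e-07
F = 1.33926e-07 N = 133.9261 nN

133.9261


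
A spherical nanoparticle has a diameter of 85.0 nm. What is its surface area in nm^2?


Radius r = 85.0/2 = 42.5 nm
Surface area SA = 4 * pi * r^2
SA = 4 * pi * (42.5)^2
SA = 22698.01 nm^2

22698.01


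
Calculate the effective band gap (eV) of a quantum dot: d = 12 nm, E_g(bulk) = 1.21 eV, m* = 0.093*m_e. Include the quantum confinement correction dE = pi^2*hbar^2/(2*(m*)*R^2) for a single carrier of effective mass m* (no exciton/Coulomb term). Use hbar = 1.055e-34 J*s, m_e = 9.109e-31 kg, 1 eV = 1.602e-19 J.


Radius R = 12/2 nm = 6e-09 m
Confinement energy dE = pi^2 * hbar^2 / (2 * m_eff * m_e * R^2)
dE = pi^2 * (1.055e-34)^2 / (2 * 0.093 * 9.109e-31 * (6e-09)^2) J, divided by 1.602e-19 J/eV
dE = 0.1124 eV
Total band gap = E_g(bulk) + dE = 1.21 + 0.1124 = 1.3224 eV

1.3224


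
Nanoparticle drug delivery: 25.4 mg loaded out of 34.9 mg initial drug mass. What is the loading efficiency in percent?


Drug loading efficiency = (drug loaded / drug initial) * 100
DLE = 25.4 / 34.9 * 100
DLE = 0.7278 * 100
DLE = 72.78%

72.78


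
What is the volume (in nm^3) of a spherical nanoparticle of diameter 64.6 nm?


Radius r = 64.6/2 = 32.3 nm
Volume V = (4/3) * pi * r^3
V = (4/3) * pi * (32.3)^3
V = 141154.97 nm^3

141154.97


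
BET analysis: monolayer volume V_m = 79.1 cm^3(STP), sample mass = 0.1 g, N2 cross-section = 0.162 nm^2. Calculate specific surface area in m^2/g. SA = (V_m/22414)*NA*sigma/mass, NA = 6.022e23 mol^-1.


Number of moles in monolayer = V_m / 22414 = 79.1 / 22414 = 0.00352904
Number of molecules = moles * NA = 0.00352904 * 6.022e23
SA = molecules * sigma / mass
SA = (79.1 / 22414) * 6.022e23 * 0.162e-18 / 0.1
SA = 3442.8 m^2/g

3442.8


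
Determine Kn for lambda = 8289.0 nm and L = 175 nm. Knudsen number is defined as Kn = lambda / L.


Knudsen number Kn = lambda / L
Kn = 8289.0 / 175
Kn = 47.3657

47.3657


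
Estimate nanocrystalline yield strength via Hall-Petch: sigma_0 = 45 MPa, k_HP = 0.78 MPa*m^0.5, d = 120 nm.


d = 120 nm = 1.2e-07 m
sqrt(d) = 0.0003464102
Hall-Petch contribution = k / sqrt(d) = 0.78 / 0.0003464102 = 2251.7 MPa
sigma = sigma_0 + k/sqrt(d) = 45 + 2251.7 = 2296.7 MPa

2296.7


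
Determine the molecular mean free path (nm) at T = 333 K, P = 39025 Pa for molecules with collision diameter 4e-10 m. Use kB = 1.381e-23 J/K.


Mean free path: lambda = kB*T / (sqrt(2) * pi * d^2 * P)
lambda = 1.381e-23 * 333 / (sqrt(2) * pi * (4e-10)^2 * 39025)
lambda = 1.65772e-07 m
lambda = 165.77 nm

165.77


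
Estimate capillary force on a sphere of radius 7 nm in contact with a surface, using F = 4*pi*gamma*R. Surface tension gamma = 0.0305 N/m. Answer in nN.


Convert radius: R = 7 nm = 7e-09 m
F = 4 * pi * gamma * R
F = 4 * pi * 0.0305 * 7e-09
F = 2.68292e-09 N = 2.6829 nN

2.6829


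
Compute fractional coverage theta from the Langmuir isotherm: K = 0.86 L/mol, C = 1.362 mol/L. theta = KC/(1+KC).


Langmuir isotherm: theta = K*C / (1 + K*C)
K*C = 0.86 * 1.362 = 1.17132
theta = 1.17132 / (1 + 1.17132) = 1.17132 / 2.17132
theta = 0.5395

0.5395


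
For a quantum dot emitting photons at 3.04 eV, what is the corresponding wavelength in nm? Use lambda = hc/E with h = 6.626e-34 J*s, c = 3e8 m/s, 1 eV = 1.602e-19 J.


Convert energy: E = 3.04 eV = 3.04 * 1.602e-19 = 4.87008e-19 J
lambda = h*c / E = 6.626e-34 * 3e8 / 4.87008e-19
lambda = 4.08166e-07 m = 408.2 nm

408.2


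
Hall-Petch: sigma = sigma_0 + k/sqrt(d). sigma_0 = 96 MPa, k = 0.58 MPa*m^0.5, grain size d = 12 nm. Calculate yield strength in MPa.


d = 12 nm = 1.2e-08 m
sqrt(d) = 0.0001095445
Hall-Petch contribution = k / sqrt(d) = 0.58 / 0.0001095445 = 5294.7 MPa
sigma = sigma_0 + k/sqrt(d) = 96 + 5294.7 = 5390.7 MPa

5390.7


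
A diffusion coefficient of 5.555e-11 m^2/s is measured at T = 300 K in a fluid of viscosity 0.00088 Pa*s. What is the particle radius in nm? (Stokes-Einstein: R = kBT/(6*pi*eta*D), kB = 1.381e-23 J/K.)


Stokes-Einstein: R = kB*T / (6*pi*eta*D)
R = 1.381e-23 * 300 / (6 * pi * 0.00088 * 5.555e-11)
R = 4.49622e-09 m = 4.5 nm

4.5


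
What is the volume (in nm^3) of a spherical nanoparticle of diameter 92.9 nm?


Radius r = 92.9/2 = 46.45 nm
Volume V = (4/3) * pi * r^3
V = (4/3) * pi * (46.45)^3
V = 419803.22 nm^3

419803.22


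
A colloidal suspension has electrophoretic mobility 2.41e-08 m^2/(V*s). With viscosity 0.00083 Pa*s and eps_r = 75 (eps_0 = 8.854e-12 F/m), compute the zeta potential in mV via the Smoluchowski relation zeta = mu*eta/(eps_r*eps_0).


Smoluchowski equation: zeta = mu * eta / (eps_r * eps_0)
zeta = 2.41e-08 * 0.00083 / (75 * 8.854e-12)
zeta = 0.030123 V = 30.12 mV

30.12


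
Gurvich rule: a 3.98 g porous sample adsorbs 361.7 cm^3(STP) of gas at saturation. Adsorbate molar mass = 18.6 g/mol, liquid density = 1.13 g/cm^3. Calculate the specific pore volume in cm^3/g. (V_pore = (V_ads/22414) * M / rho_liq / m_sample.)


Moles adsorbed n = V_ads / 22414 = 361.7 / 22414 = 1.613724e-02 mol
Liquid volume V_liq = n * M / rho_liq = 1.613724e-02 * 18.6 / 1.13 = 0.26562 cm^3
Specific pore volume V_pore = V_liq / m_sample = 0.26562 / 3.98
V_pore = 0.0667 cm^3/g

0.0667


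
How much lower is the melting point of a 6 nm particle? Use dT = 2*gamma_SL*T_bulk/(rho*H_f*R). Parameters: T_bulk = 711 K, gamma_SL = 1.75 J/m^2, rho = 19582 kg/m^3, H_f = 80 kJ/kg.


Radius R = 6/2 = 3 nm = 3e-09 m
Convert H_f = 80 kJ/kg = 80000 J/kg
dT = 2 * gamma_SL * T_bulk / (rho * H_f * R)
dT = 2 * 1.75 * 711 / (19582 * 80000 * 3e-09)
dT = 529.5 K

529.5


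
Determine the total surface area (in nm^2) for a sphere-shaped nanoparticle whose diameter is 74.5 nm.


Radius r = 74.5/2 = 37.25 nm
Surface area SA = 4 * pi * r^2
SA = 4 * pi * (37.25)^2
SA = 17436.62 nm^2

17436.62


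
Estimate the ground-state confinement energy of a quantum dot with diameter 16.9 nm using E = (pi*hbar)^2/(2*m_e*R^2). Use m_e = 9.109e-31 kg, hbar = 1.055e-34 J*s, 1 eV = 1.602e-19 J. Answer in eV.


Radius R = 16.9/2 = 8.45 nm = 8.45e-09 m
E = (pi * 1.055e-34)^2 / (2 * 9.109e-31 * (8.45e-09)^2)
E(J) = 8.44482e-22
E = E(J) / 1.602e-19 = 0.0053 eV

0.0053


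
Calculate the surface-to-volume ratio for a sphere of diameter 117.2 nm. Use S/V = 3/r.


Radius r = 117.2/2 = 58.6 nm
S/V = 3 / r = 3 / 58.6
S/V = 0.0512 nm^-1

0.0512


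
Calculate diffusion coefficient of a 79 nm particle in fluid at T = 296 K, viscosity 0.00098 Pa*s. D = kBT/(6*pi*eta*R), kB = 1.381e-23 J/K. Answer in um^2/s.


Radius R = 79/2 = 39.5 nm = 3.95e-08 m
D = kB*T / (6*pi*eta*R)
D = 1.381e-23 * 296 / (6 * pi * 0.00098 * 3.95e-08)
D = 5.60223e-12 m^2/s = 5.602 um^2/s

5.602


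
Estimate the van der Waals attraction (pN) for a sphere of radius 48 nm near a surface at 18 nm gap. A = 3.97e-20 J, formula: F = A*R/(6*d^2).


Convert to SI: R = 48 nm = 4.8e-08 m, d = 18 nm = 1.8e-08 m
F = A * R / (6 * d^2)
F = 3.97e-20 * 4.8e-08 / (6 * (1.8e-08)^2)
F = 9.80247e-13 N = 0.98 pN

0.98


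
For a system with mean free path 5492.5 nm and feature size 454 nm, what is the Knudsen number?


Knudsen number Kn = lambda / L
Kn = 5492.5 / 454
Kn = 12.098

12.098


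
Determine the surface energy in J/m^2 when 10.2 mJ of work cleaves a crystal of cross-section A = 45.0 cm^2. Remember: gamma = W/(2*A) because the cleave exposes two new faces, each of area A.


Convert: A = 45.0 cm^2 = 0.0045 m^2, W = 10.2 mJ = 0.0102 J
Cleaving exposes two faces of area A, so total new surface = 2*A and gamma = W / (2*A)
gamma = 0.0102 / (2 * 0.0045)
gamma = 1.133 J/m^2

1.133


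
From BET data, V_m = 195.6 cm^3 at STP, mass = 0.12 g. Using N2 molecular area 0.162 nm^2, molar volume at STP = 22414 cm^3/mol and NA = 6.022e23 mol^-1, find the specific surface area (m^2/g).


Number of moles in monolayer = V_m / 22414 = 195.6 / 22414 = 0.00872669
Number of molecules = moles * NA = 0.00872669 * 6.022e23
SA = molecules * sigma / mass
SA = (195.6 / 22414) * 6.022e23 * 0.162e-18 / 0.12
SA = 7094.5 m^2/g

7094.5


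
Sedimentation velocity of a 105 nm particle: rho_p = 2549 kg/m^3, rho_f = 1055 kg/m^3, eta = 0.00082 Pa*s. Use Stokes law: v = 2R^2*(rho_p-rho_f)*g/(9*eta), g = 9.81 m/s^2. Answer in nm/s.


Radius R = 105/2 nm = 5.25e-08 m
Density difference = 2549 - 1055 = 1494 kg/m^3
v = 2 * R^2 * (rho_p - rho_f) * g / (9 * eta)
v = 2 * (5.25e-08)^2 * 1494 * 9.81 / (9 * 0.00082)
v = 1.09474e-08 m/s = 10.9474 nm/s

10.9474


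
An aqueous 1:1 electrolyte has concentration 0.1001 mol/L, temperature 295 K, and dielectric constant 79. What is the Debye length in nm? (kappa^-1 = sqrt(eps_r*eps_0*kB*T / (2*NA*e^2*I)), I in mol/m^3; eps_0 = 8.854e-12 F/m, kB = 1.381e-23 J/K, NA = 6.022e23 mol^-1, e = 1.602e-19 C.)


Ionic strength I = 0.1001 * 1^2 * 1000 = 100.1 mol/m^3
kappa^-1 = sqrt(79 * 8.854e-12 * 1.381e-23 * 295 / (2 * 6.022e23 * (1.602e-19)^2 * 100.1))
kappa^-1 = 0.96 nm

0.96


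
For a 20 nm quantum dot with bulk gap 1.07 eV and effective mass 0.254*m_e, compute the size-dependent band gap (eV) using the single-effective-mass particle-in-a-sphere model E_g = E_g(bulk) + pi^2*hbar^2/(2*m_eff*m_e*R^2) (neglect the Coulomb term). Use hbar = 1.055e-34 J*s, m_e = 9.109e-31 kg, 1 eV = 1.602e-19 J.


Radius R = 20/2 nm = 1e-08 m
Confinement energy dE = pi^2 * hbar^2 / (2 * m_eff * m_e * R^2)
dE = pi^2 * (1.055e-34)^2 / (2 * 0.254 * 9.109e-31 * (1e-08)^2) J, divided by 1.602e-19 J/eV
dE = 0.0148 eV
Total band gap = E_g(bulk) + dE = 1.07 + 0.0148 = 1.0848 eV

1.0848


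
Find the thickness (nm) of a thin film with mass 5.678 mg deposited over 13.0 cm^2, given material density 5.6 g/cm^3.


Convert: m = 5.678 mg = 5.6780e-06 kg, A = 13.0 cm^2 = 1.3000e-03 m^2, rho = 5.6 g/cm^3 = 5600 kg/m^3
t = m / (A * rho)
t = 5.6780e-06 / (1.3000e-03 * 5600)
t = 7.7995e-07 m = 779.9 nm

779.9


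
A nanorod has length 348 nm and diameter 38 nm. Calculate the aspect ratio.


Aspect ratio AR = length / diameter
AR = 348 / 38
AR = 9.16

9.16


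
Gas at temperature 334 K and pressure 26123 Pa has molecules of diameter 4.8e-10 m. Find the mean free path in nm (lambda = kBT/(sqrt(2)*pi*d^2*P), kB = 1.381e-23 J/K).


Mean free path: lambda = kB*T / (sqrt(2) * pi * d^2 * P)
lambda = 1.381e-23 * 334 / (sqrt(2) * pi * (4.8e-10)^2 * 26123)
lambda = 1.72492e-07 m
lambda = 172.49 nm

172.49


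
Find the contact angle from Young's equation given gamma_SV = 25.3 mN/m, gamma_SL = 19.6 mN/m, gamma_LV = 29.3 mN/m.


cos(theta) = (gamma_SV - gamma_SL) / gamma_LV
cos(theta) = (25.3 - 19.6) / 29.3
cos(theta) = 0.194539
theta = arccos(0.194539) = 78.78 degrees

78.78


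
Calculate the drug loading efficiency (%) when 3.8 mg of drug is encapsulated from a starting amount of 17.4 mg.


Drug loading efficiency = (drug loaded / drug initial) * 100
DLE = 3.8 / 17.4 * 100
DLE = 0.2184 * 100
DLE = 21.84%

21.84


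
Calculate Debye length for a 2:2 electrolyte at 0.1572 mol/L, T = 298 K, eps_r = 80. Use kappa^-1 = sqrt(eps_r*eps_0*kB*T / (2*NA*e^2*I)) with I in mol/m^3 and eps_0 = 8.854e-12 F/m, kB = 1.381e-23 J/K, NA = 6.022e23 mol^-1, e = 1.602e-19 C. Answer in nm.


Ionic strength I = 0.1572 * 2^2 * 1000 = 628.8 mol/m^3
kappa^-1 = sqrt(80 * 8.854e-12 * 1.381e-23 * 298 / (2 * 6.022e23 * (1.602e-19)^2 * 628.8))
kappa^-1 = 0.387 nm

0.387


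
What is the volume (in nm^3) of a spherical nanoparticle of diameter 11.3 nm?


Radius r = 11.3/2 = 5.65 nm
Volume V = (4/3) * pi * r^3
V = (4/3) * pi * (5.65)^3
V = 755.5 nm^3

755.5


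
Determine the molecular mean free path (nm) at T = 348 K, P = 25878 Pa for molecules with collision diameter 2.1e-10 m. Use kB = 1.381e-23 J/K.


Mean free path: lambda = kB*T / (sqrt(2) * pi * d^2 * P)
lambda = 1.381e-23 * 348 / (sqrt(2) * pi * (2.1e-10)^2 * 25878)
lambda = 9.47848e-07 m
lambda = 947.85 nm

947.85


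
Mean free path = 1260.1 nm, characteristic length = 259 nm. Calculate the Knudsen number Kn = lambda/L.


Knudsen number Kn = lambda / L
Kn = 1260.1 / 259
Kn = 4.8653

4.8653


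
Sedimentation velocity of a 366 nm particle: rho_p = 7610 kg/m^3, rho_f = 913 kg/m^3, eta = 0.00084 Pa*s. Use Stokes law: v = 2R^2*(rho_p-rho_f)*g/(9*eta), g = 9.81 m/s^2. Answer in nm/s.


Radius R = 366/2 nm = 1.83e-07 m
Density difference = 7610 - 913 = 6697 kg/m^3
v = 2 * R^2 * (rho_p - rho_f) * g / (9 * eta)
v = 2 * (1.83e-07)^2 * 6697 * 9.81 / (9 * 0.00084)
v = 5.82049e-07 m/s = 582.0492 nm/s

582.0492


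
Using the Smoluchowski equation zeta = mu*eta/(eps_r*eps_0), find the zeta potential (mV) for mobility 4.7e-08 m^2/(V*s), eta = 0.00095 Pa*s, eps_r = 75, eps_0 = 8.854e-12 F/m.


Smoluchowski equation: zeta = mu * eta / (eps_r * eps_0)
zeta = 4.7e-08 * 0.00095 / (75 * 8.854e-12)
zeta = 0.067239 V = 67.24 mV

67.24


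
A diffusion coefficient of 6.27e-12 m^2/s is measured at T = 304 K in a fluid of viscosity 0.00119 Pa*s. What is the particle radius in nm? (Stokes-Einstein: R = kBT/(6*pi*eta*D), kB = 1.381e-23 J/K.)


Stokes-Einstein: R = kB*T / (6*pi*eta*D)
R = 1.381e-23 * 304 / (6 * pi * 0.00119 * 6.27e-12)
R = 2.98505e-08 m = 29.85 nm

29.85


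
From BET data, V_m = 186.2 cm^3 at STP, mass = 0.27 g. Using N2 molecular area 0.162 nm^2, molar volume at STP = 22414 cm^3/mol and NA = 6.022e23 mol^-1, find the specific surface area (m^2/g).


Number of moles in monolayer = V_m / 22414 = 186.2 / 22414 = 0.00830731
Number of molecules = moles * NA = 0.00830731 * 6.022e23
SA = molecules * sigma / mass
SA = (186.2 / 22414) * 6.022e23 * 0.162e-18 / 0.27
SA = 3001.6 m^2/g

3001.6


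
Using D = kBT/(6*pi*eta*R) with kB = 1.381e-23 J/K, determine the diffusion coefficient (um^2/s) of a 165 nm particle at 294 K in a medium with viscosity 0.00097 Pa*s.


Radius R = 165/2 = 82.5 nm = 8.25e-08 m
D = kB*T / (6*pi*eta*R)
D = 1.381e-23 * 294 / (6 * pi * 0.00097 * 8.25e-08)
D = 2.69162e-12 m^2/s = 2.692 um^2/s

2.692


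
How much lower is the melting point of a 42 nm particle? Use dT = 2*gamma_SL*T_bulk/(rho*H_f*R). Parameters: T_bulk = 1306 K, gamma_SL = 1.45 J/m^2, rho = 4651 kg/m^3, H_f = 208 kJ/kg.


Radius R = 42/2 = 21 nm = 2.1e-08 m
Convert H_f = 208 kJ/kg = 208000 J/kg
dT = 2 * gamma_SL * T_bulk / (rho * H_f * R)
dT = 2 * 1.45 * 1306 / (4651 * 208000 * 2.1e-08)
dT = 186.4 K

186.4


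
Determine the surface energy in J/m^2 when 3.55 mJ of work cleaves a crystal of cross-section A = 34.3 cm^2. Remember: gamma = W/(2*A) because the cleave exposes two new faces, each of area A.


Convert: A = 34.3 cm^2 = 0.00343 m^2, W = 3.55 mJ = 0.00355 J
Cleaving exposes two faces of area A, so total new surface = 2*A and gamma = W / (2*A)
gamma = 0.00355 / (2 * 0.00343)
gamma = 0.517 J/m^2

0.517


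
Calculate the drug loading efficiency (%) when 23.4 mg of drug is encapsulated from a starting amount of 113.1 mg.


Drug loading efficiency = (drug loaded / drug initial) * 100
DLE = 23.4 / 113.1 * 100
DLE = 0.2069 * 100
DLE = 20.69%

20.69


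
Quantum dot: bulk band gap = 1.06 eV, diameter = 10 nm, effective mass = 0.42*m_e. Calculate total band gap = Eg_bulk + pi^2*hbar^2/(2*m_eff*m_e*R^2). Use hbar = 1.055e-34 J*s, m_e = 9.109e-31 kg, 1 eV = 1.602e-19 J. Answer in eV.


Radius R = 10/2 nm = 5e-09 m
Confinement energy dE = pi^2 * hbar^2 / (2 * m_eff * m_e * R^2)
dE = pi^2 * (1.055e-34)^2 / (2 * 0.42 * 9.109e-31 * (5e-09)^2) J, divided by 1.602e-19 J/eV
dE = 0.0358 eV
Total band gap = E_g(bulk) + dE = 1.06 + 0.0358 = 1.0958 eV

1.0958


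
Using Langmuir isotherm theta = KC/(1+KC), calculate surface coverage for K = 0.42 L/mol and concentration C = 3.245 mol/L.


Langmuir isotherm: theta = K*C / (1 + K*C)
K*C = 0.42 * 3.245 = 1.3629
theta = 1.3629 / (1 + 1.3629) = 1.3629 / 2.3629
theta = 0.5768

0.5768


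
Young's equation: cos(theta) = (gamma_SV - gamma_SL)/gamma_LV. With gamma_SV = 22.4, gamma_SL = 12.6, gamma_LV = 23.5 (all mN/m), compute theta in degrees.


cos(theta) = (gamma_SV - gamma_SL) / gamma_LV
cos(theta) = (22.4 - 12.6) / 23.5
cos(theta) = 0.417021
theta = arccos(0.417021) = 65.35 degrees

65.35


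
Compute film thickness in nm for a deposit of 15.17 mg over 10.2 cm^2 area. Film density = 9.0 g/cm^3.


Convert: m = 15.17 mg = 1.5170e-05 kg, A = 10.2 cm^2 = 1.0200e-03 m^2, rho = 9.0 g/cm^3 = 9000 kg/m^3
t = m / (A * rho)
t = 1.5170e-05 / (1.0200e-03 * 9000)
t = 1.6525e-06 m = 1652.5 nm

1652.5


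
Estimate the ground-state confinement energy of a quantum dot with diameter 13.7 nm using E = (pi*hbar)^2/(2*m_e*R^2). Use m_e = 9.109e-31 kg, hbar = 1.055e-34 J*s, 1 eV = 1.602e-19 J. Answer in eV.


Radius R = 13.7/2 = 6.85 nm = 6.85e-09 m
E = (pi * 1.055e-34)^2 / (2 * 9.109e-31 * (6.85e-09)^2)
E(J) = 1.28506e-21
E = E(J) / 1.602e-19 = 0.008 eV

0.008


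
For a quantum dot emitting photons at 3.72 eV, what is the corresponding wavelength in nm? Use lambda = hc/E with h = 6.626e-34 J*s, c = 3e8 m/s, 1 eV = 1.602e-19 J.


Convert energy: E = 3.72 eV = 3.72 * 1.602e-19 = 5.95944e-19 J
lambda = h*c / E = 6.626e-34 * 3e8 / 5.95944e-19
lambda = 3.33555e-07 m = 333.6 nm

333.6


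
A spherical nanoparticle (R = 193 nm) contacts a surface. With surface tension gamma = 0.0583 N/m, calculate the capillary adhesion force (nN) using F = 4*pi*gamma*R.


Convert radius: R = 193 nm = 1.93e-07 m
F = 4 * pi * gamma * R
F = 4 * pi * 0.0583 * 1.93e-07
F = 1.41396e-07 N = 141.3955 nN

141.3955


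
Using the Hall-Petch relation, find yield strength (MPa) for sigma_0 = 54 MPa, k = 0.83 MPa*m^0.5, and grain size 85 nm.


d = 85 nm = 8.5e-08 m
sqrt(d) = 0.0002915476
Hall-Petch contribution = k / sqrt(d) = 0.83 / 0.0002915476 = 2846.9 MPa
sigma = sigma_0 + k/sqrt(d) = 54 + 2846.9 = 2900.9 MPa

2900.9


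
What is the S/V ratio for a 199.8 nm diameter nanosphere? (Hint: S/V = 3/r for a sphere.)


Radius r = 199.8/2 = 99.9 nm
S/V = 3 / r = 3 / 99.9
S/V = 0.03 nm^-1

0.03


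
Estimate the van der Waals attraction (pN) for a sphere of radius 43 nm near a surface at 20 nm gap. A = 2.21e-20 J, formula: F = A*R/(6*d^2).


Convert to SI: R = 43 nm = 4.3e-08 m, d = 20 nm = 2e-08 m
F = A * R / (6 * d^2)
F = 2.21e-20 * 4.3e-08 / (6 * (2e-08)^2)
F = 3.95958e-13 N = 0.396 pN

0.396


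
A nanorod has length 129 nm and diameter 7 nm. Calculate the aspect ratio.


Aspect ratio AR = length / diameter
AR = 129 / 7
AR = 18.43

18.43


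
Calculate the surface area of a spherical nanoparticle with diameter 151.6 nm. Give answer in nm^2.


Radius r = 151.6/2 = 75.8 nm
Surface area SA = 4 * pi * r^2
SA = 4 * pi * (75.8)^2
SA = 72201.84 nm^2

72201.84


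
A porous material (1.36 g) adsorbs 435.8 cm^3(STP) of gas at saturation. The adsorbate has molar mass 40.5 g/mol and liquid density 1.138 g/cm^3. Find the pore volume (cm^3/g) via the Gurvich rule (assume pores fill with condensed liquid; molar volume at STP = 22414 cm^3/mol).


Moles adsorbed n = V_ads / 22414 = 435.8 / 22414 = 1.944321e-02 mol
Liquid volume V_liq = n * M / rho_liq = 1.944321e-02 * 40.5 / 1.138 = 0.69196 cm^3
Specific pore volume V_pore = V_liq / m_sample = 0.69196 / 1.36
V_pore = 0.5088 cm^3/g

0.5088


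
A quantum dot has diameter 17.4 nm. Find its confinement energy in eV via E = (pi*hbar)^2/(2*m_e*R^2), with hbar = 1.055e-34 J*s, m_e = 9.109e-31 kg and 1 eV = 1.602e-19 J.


Radius R = 17.4/2 = 8.7 nm = 8.7e-09 m
E = (pi * 1.055e-34)^2 / (2 * 9.109e-31 * (8.7e-09)^2)
E(J) = 7.96646e-22
E = E(J) / 1.602e-19 = 0.005 eV

0.005


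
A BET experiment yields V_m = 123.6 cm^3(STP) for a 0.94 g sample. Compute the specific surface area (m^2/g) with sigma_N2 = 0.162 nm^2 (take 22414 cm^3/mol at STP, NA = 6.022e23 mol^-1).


Number of moles in monolayer = V_m / 22414 = 123.6 / 22414 = 0.00551441
Number of molecules = moles * NA = 0.00551441 * 6.022e23
SA = molecules * sigma / mass
SA = (123.6 / 22414) * 6.022e23 * 0.162e-18 / 0.94
SA = 572.3 m^2/g

572.3


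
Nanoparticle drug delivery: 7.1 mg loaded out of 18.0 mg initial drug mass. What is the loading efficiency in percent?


Drug loading efficiency = (drug loaded / drug initial) * 100
DLE = 7.1 / 18.0 * 100
DLE = 0.3944 * 100
DLE = 39.44%

39.44


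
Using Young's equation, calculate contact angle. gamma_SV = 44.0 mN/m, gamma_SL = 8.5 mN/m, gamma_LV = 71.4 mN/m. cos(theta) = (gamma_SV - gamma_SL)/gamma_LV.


cos(theta) = (gamma_SV - gamma_SL) / gamma_LV
cos(theta) = (44.0 - 8.5) / 71.4
cos(theta) = 0.497199
theta = arccos(0.497199) = 60.19 degrees

60.19


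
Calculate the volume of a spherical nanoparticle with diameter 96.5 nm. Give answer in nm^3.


Radius r = 96.5/2 = 48.25 nm
Volume V = (4/3) * pi * r^3
V = (4/3) * pi * (48.25)^3
V = 470522.68 nm^3

470522.68


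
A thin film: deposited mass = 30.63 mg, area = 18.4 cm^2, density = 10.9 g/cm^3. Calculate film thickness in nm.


Convert: m = 30.63 mg = 3.0630e-05 kg, A = 18.4 cm^2 = 1.8400e-03 m^2, rho = 10.9 g/cm^3 = 10900 kg/m^3
t = m / (A * rho)
t = 3.0630e-05 / (1.8400e-03 * 10900)
t = 1.5272e-06 m = 1527.2 nm

1527.2


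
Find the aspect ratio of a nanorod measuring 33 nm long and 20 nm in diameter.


Aspect ratio AR = length / diameter
AR = 33 / 20
AR = 1.65

1.65


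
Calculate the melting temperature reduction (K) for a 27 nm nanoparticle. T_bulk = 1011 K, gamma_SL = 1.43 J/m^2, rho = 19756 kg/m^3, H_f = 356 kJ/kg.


Radius R = 27/2 = 13.5 nm = 1.35e-08 m
Convert H_f = 356 kJ/kg = 356000 J/kg
dT = 2 * gamma_SL * T_bulk / (rho * H_f * R)
dT = 2 * 1.43 * 1011 / (19756 * 356000 * 1.35e-08)
dT = 30.5 K

30.5


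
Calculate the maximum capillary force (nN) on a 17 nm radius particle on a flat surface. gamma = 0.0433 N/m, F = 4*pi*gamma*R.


Convert radius: R = 17 nm = 1.7e-08 m
F = 4 * pi * gamma * R
F = 4 * pi * 0.0433 * 1.7e-08
F = 9.25011e-09 N = 9.2501 nN

9.2501


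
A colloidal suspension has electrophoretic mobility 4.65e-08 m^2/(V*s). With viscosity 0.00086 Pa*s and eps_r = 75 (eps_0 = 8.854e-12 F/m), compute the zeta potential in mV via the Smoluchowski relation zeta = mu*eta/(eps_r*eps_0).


Smoluchowski equation: zeta = mu * eta / (eps_r * eps_0)
zeta = 4.65e-08 * 0.00086 / (75 * 8.854e-12)
zeta = 0.060221 V = 60.22 mV

60.22


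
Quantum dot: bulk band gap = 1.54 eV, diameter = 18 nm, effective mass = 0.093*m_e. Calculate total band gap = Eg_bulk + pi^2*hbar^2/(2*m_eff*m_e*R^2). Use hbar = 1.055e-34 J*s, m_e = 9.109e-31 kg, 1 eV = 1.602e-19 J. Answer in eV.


Radius R = 18/2 nm = 9e-09 m
Confinement energy dE = pi^2 * hbar^2 / (2 * m_eff * m_e * R^2)
dE = pi^2 * (1.055e-34)^2 / (2 * 0.093 * 9.109e-31 * (9e-09)^2) J, divided by 1.602e-19 J/eV
dE = 0.05 eV
Total band gap = E_g(bulk) + dE = 1.54 + 0.05 = 1.59 eV

1.59


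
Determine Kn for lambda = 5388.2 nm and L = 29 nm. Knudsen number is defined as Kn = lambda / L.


Knudsen number Kn = lambda / L
Kn = 5388.2 / 29
Kn = 185.8

185.8


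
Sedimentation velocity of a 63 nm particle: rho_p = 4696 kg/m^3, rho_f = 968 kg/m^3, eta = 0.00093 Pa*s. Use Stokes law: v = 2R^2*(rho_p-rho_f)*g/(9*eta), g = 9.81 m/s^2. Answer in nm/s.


Radius R = 63/2 nm = 3.15e-08 m
Density difference = 4696 - 968 = 3728 kg/m^3
v = 2 * R^2 * (rho_p - rho_f) * g / (9 * eta)
v = 2 * (3.15e-08)^2 * 3728 * 9.81 / (9 * 0.00093)
v = 8.67103e-09 m/s = 8.671 nm/s

8.671


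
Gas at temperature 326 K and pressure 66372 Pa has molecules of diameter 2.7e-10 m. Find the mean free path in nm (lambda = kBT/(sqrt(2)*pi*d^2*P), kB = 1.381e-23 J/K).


Mean free path: lambda = kB*T / (sqrt(2) * pi * d^2 * P)
lambda = 1.381e-23 * 326 / (sqrt(2) * pi * (2.7e-10)^2 * 66372)
lambda = 2.09428e-07 m
lambda = 209.43 nm

209.43


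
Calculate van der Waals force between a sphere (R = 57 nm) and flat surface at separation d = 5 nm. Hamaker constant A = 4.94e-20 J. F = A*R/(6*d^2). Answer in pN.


Convert to SI: R = 57 nm = 5.7e-08 m, d = 5 nm = 5e-09 m
F = A * R / (6 * d^2)
F = 4.94e-20 * 5.7e-08 / (6 * (5e-09)^2)
F = 1.8772e-11 N = 18.772 pN

18.772


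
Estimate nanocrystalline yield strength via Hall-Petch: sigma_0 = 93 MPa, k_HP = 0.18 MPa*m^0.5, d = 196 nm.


d = 196 nm = 1.96e-07 m
sqrt(d) = 0.0004427189
Hall-Petch contribution = k / sqrt(d) = 0.18 / 0.0004427189 = 406.6 MPa
sigma = sigma_0 + k/sqrt(d) = 93 + 406.6 = 499.6 MPa

499.6


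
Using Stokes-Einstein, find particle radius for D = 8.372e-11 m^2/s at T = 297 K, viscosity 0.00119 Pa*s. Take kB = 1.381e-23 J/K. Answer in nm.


Stokes-Einstein: R = kB*T / (6*pi*eta*D)
R = 1.381e-23 * 297 / (6 * pi * 0.00119 * 8.372e-11)
R = 2.1841e-09 m = 2.18 nm

2.18


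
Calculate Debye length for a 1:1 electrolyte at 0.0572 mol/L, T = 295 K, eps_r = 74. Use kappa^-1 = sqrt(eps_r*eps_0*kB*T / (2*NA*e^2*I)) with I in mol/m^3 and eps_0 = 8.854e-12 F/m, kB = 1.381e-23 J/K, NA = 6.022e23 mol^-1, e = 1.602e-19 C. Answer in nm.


Ionic strength I = 0.0572 * 1^2 * 1000 = 57.2 mol/m^3
kappa^-1 = sqrt(74 * 8.854e-12 * 1.381e-23 * 295 / (2 * 6.022e23 * (1.602e-19)^2 * 57.2))
kappa^-1 = 1.229 nm

1.229


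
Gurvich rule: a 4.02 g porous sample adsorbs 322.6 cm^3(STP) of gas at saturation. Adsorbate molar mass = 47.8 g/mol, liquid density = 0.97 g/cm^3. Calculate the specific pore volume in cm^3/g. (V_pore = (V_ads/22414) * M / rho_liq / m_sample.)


Moles adsorbed n = V_ads / 22414 = 322.6 / 22414 = 1.439279e-02 mol
Liquid volume V_liq = n * M / rho_liq = 1.439279e-02 * 47.8 / 0.97 = 0.70925 cm^3
Specific pore volume V_pore = V_liq / m_sample = 0.70925 / 4.02
V_pore = 0.1764 cm^3/g

0.1764


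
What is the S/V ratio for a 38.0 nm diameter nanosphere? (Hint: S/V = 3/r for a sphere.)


Radius r = 38.0/2 = 19 nm
S/V = 3 / r = 3 / 19
S/V = 0.1579 nm^-1

0.1579


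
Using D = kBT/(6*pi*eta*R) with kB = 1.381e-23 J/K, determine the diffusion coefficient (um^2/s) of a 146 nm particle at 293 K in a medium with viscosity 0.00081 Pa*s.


Radius R = 146/2 = 73 nm = 7.3e-08 m
D = kB*T / (6*pi*eta*R)
D = 1.381e-23 * 293 / (6 * pi * 0.00081 * 7.3e-08)
D = 3.63038e-12 m^2/s = 3.63 um^2/s

3.63


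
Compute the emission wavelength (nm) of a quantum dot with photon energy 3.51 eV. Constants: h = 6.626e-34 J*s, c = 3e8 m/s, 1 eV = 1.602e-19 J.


Convert energy: E = 3.51 eV = 3.51 * 1.602e-19 = 5.62302e-19 J
lambda = h*c / E = 6.626e-34 * 3e8 / 5.62302e-19
lambda = 3.53511e-07 m = 353.5 nm

353.5


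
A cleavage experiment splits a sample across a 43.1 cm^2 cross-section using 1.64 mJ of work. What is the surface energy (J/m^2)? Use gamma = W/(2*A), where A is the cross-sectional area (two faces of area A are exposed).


Convert: A = 43.1 cm^2 = 0.00431 m^2, W = 1.64 mJ = 0.00164 J
Cleaving exposes two faces of area A, so total new surface = 2*A and gamma = W / (2*A)
gamma = 0.00164 / (2 * 0.00431)
gamma = 0.19 J/m^2

0.19


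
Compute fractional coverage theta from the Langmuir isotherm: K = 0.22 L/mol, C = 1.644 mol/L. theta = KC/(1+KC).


Langmuir isotherm: theta = K*C / (1 + K*C)
K*C = 0.22 * 1.644 = 0.36168
theta = 0.36168 / (1 + 0.36168) = 0.36168 / 1.36168
theta = 0.2656

0.2656


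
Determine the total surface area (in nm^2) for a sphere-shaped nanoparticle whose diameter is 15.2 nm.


Radius r = 15.2/2 = 7.6 nm
Surface area SA = 4 * pi * r^2
SA = 4 * pi * (7.6)^2
SA = 725.83 nm^2

725.83


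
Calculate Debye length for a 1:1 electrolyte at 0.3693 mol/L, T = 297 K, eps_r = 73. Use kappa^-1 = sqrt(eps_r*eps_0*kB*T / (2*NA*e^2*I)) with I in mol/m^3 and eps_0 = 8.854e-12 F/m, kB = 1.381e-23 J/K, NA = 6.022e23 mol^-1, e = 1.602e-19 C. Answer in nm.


Ionic strength I = 0.3693 * 1^2 * 1000 = 369.3 mol/m^3
kappa^-1 = sqrt(73 * 8.854e-12 * 1.381e-23 * 297 / (2 * 6.022e23 * (1.602e-19)^2 * 369.3))
kappa^-1 = 0.482 nm

0.482


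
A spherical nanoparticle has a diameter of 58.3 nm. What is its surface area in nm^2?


Radius r = 58.3/2 = 29.15 nm
Surface area SA = 4 * pi * r^2
SA = 4 * pi * (29.15)^2
SA = 10677.93 nm^2

10677.93


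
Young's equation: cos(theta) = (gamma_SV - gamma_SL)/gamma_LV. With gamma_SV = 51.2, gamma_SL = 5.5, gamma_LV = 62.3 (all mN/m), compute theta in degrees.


cos(theta) = (gamma_SV - gamma_SL) / gamma_LV
cos(theta) = (51.2 - 5.5) / 62.3
cos(theta) = 0.733547
theta = arccos(0.733547) = 42.82 degrees

42.82


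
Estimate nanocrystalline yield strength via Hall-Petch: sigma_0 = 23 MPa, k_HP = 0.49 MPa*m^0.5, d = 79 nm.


d = 79 nm = 7.9e-08 m
sqrt(d) = 0.0002810694
Hall-Petch contribution = k / sqrt(d) = 0.49 / 0.0002810694 = 1743.3 MPa
sigma = sigma_0 + k/sqrt(d) = 23 + 1743.3 = 1766.3 MPa

1766.3


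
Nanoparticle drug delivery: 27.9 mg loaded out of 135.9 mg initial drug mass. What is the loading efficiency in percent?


Drug loading efficiency = (drug loaded / drug initial) * 100
DLE = 27.9 / 135.9 * 100
DLE = 0.2053 * 100
DLE = 20.53%

20.53


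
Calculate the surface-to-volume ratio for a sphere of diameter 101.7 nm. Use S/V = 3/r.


Radius r = 101.7/2 = 50.85 nm
S/V = 3 / r = 3 / 50.85
S/V = 0.059 nm^-1

0.059


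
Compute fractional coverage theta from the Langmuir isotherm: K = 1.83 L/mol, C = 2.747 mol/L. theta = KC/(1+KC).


Langmuir isotherm: theta = K*C / (1 + K*C)
K*C = 1.83 * 2.747 = 5.02701
theta = 5.02701 / (1 + 5.02701) = 5.02701 / 6.02701
theta = 0.8341

0.8341


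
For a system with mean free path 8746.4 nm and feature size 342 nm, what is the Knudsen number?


Knudsen number Kn = lambda / L
Kn = 8746.4 / 342
Kn = 25.5743

25.5743


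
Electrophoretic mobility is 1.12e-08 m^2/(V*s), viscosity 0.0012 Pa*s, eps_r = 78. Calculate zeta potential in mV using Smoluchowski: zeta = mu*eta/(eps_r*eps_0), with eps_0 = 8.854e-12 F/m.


Smoluchowski equation: zeta = mu * eta / (eps_r * eps_0)
zeta = 1.12e-08 * 0.0012 / (78 * 8.854e-12)
zeta = 0.019461 V = 19.46 mV

19.46


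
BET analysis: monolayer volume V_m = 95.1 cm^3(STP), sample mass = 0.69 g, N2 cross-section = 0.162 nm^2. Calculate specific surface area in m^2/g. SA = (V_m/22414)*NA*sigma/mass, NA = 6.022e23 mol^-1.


Number of moles in monolayer = V_m / 22414 = 95.1 / 22414 = 0.00424288
Number of molecules = moles * NA = 0.00424288 * 6.022e23
SA = molecules * sigma / mass
SA = (95.1 / 22414) * 6.022e23 * 0.162e-18 / 0.69
SA = 599.9 m^2/g

599.9


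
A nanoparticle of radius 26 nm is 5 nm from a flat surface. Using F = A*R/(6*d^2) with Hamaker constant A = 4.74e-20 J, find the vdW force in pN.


Convert to SI: R = 26 nm = 2.6e-08 m, d = 5 nm = 5e-09 m
F = A * R / (6 * d^2)
F = 4.74e-20 * 2.6e-08 / (6 * (5e-09)^2)
F = 8.216e-12 N = 8.216 pN

8.216


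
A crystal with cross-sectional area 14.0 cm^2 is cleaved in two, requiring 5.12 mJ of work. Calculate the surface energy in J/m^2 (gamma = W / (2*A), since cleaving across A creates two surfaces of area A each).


Convert: A = 14.0 cm^2 = 0.0014 m^2, W = 5.12 mJ = 0.00512 J
Cleaving exposes two faces of area A, so total new surface = 2*A and gamma = W / (2*A)
gamma = 0.00512 / (2 * 0.0014)
gamma = 1.829 J/m^2

1.829


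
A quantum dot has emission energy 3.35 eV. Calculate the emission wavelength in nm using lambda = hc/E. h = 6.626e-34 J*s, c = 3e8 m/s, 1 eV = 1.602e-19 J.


Convert energy: E = 3.35 eV = 3.35 * 1.602e-19 = 5.3667e-19 J
lambda = h*c / E = 6.626e-34 * 3e8 / 5.3667e-19
lambda = 3.70395e-07 m = 370.4 nm

370.4


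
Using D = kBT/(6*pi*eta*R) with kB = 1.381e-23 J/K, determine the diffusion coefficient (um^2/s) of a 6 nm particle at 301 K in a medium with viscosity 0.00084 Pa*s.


Radius R = 6/2 = 3 nm = 3e-09 m
D = kB*T / (6*pi*eta*R)
D = 1.381e-23 * 301 / (6 * pi * 0.00084 * 3e-09)
D = 8.75102e-11 m^2/s = 87.51 um^2/s

87.51


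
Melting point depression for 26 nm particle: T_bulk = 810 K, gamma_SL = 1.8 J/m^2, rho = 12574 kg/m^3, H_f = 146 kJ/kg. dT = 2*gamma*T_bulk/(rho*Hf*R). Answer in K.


Radius R = 26/2 = 13 nm = 1.3e-08 m
Convert H_f = 146 kJ/kg = 146000 J/kg
dT = 2 * gamma_SL * T_bulk / (rho * H_f * R)
dT = 2 * 1.8 * 810 / (12574 * 146000 * 1.3e-08)
dT = 122.2 K

122.2


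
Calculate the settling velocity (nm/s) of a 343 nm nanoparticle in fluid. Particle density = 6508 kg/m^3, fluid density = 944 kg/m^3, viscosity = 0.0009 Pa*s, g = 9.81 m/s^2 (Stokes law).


Radius R = 343/2 nm = 1.715e-07 m
Density difference = 6508 - 944 = 5564 kg/m^3
v = 2 * R^2 * (rho_p - rho_f) * g / (9 * eta)
v = 2 * (1.715e-07)^2 * 5564 * 9.81 / (9 * 0.0009)
v = 3.96396e-07 m/s = 396.3961 nm/s

396.3961


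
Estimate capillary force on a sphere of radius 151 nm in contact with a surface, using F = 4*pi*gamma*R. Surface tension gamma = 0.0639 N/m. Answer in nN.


Convert radius: R = 151 nm = 1.51e-07 m
F = 4 * pi * gamma * R
F = 4 * pi * 0.0639 * 1.51e-07
F = 1.21252e-07 N = 121.2517 nN

121.2517


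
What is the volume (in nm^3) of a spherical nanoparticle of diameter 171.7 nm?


Radius r = 171.7/2 = 85.85 nm
Volume V = (4/3) * pi * r^3
V = (4/3) * pi * (85.85)^3
V = 2650388.31 nm^3

2650388.31


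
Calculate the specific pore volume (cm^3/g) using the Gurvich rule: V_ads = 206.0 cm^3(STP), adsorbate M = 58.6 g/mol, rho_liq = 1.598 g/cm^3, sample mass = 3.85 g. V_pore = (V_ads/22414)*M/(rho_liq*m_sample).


Moles adsorbed n = V_ads / 22414 = 206.0 / 22414 = 9.190684e-03 mol
Liquid volume V_liq = n * M / rho_liq = 9.190684e-03 * 58.6 / 1.598 = 0.33703 cm^3
Specific pore volume V_pore = V_liq / m_sample = 0.33703 / 3.85
V_pore = 0.0875 cm^3/g

0.0875


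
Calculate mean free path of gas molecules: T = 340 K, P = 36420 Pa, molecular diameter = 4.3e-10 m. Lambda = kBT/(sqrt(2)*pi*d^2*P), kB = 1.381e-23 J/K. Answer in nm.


Mean free path: lambda = kB*T / (sqrt(2) * pi * d^2 * P)
lambda = 1.381e-23 * 340 / (sqrt(2) * pi * (4.3e-10)^2 * 36420)
lambda = 1.56939e-07 m
lambda = 156.94 nm

156.94


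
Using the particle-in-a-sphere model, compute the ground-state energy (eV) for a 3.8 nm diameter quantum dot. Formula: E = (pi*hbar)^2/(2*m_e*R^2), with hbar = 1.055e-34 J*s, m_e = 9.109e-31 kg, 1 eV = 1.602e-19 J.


Radius R = 3.8/2 = 1.9 nm = 1.9e-09 m
E = (pi * 1.055e-34)^2 / (2 * 9.109e-31 * (1.9e-09)^2)
E(J) = 1.67031e-20
E = E(J) / 1.602e-19 = 0.1043 eV

0.1043


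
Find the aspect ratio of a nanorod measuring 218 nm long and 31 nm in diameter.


Aspect ratio AR = length / diameter
AR = 218 / 31
AR = 7.03

7.03


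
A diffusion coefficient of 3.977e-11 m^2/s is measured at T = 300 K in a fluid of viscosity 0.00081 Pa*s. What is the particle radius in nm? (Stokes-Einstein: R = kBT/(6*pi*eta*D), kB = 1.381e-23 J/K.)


Stokes-Einstein: R = kB*T / (6*pi*eta*D)
R = 1.381e-23 * 300 / (6 * pi * 0.00081 * 3.977e-11)
R = 6.82297e-09 m = 6.82 nm

6.82


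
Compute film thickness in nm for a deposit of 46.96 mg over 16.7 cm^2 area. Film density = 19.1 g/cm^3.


Convert: m = 46.96 mg = 4.6960e-05 kg, A = 16.7 cm^2 = 1.6700e-03 m^2, rho = 19.1 g/cm^3 = 19100 kg/m^3
t = m / (A * rho)
t = 4.6960e-05 / (1.6700e-03 * 19100)
t = 1.4722e-06 m = 1472.2 nm

1472.2


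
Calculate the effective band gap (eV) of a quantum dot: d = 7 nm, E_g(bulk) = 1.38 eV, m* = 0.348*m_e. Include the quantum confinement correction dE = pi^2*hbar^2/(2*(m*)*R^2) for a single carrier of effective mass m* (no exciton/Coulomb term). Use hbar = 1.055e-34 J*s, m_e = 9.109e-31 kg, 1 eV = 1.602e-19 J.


Radius R = 7/2 nm = 3.5e-09 m
Confinement energy dE = pi^2 * hbar^2 / (2 * m_eff * m_e * R^2)
dE = pi^2 * (1.055e-34)^2 / (2 * 0.348 * 9.109e-31 * (3.5e-09)^2) J, divided by 1.602e-19 J/eV
dE = 0.0883 eV
Total band gap = E_g(bulk) + dE = 1.38 + 0.0883 = 1.4683 eV

1.4683


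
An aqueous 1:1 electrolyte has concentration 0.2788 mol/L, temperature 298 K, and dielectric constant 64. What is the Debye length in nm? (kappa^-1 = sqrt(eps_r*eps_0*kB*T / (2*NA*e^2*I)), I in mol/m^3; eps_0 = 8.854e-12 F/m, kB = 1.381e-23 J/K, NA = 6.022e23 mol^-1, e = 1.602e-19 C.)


Ionic strength I = 0.2788 * 1^2 * 1000 = 278.8 mol/m^3
kappa^-1 = sqrt(64 * 8.854e-12 * 1.381e-23 * 298 / (2 * 6.022e23 * (1.602e-19)^2 * 278.8))
kappa^-1 = 0.52 nm

0.52


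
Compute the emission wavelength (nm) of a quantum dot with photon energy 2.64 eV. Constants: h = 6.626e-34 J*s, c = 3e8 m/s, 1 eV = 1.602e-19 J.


Convert energy: E = 2.64 eV = 2.64 * 1.602e-19 = 4.22928e-19 J
lambda = h*c / E = 6.626e-34 * 3e8 / 4.22928e-19
lambda = 4.70009e-07 m = 470.0 nm

470.0


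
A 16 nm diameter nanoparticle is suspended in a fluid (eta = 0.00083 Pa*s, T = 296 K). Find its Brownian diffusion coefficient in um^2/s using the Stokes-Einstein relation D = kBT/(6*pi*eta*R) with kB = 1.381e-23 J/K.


Radius R = 16/2 = 8 nm = 8e-09 m
D = kB*T / (6*pi*eta*R)
D = 1.381e-23 * 296 / (6 * pi * 0.00083 * 8e-09)
D = 3.266e-11 m^2/s = 32.66 um^2/s

32.66


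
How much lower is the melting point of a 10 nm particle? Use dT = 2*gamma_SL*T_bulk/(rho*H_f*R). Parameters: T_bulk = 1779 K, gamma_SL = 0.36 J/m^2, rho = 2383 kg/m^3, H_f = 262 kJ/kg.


Radius R = 10/2 = 5 nm = 5e-09 m
Convert H_f = 262 kJ/kg = 262000 J/kg
dT = 2 * gamma_SL * T_bulk / (rho * H_f * R)
dT = 2 * 0.36 * 1779 / (2383 * 262000 * 5e-09)
dT = 410.3 K

410.3


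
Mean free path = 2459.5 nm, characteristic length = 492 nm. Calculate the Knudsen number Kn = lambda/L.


Knudsen number Kn = lambda / L
Kn = 2459.5 / 492
Kn = 4.999

4.999


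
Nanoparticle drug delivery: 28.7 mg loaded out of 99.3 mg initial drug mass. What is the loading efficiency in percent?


Drug loading efficiency = (drug loaded / drug initial) * 100
DLE = 28.7 / 99.3 * 100
DLE = 0.289 * 100
DLE = 28.9%

28.9


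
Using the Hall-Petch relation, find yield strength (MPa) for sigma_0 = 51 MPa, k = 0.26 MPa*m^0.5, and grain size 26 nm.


d = 26 nm = 2.6e-08 m
sqrt(d) = 0.0001612452
Hall-Petch contribution = k / sqrt(d) = 0.26 / 0.0001612452 = 1612.5 MPa
sigma = sigma_0 + k/sqrt(d) = 51 + 1612.5 = 1663.5 MPa

1663.5


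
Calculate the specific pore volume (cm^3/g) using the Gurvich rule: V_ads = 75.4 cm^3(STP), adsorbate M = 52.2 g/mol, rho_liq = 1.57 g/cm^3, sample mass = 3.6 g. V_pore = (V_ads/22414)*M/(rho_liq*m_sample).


Moles adsorbed n = V_ads / 22414 = 75.4 / 22414 = 3.363969e-03 mol
Liquid volume V_liq = n * M / rho_liq = 3.363969e-03 * 52.2 / 1.57 = 0.11185 cm^3
Specific pore volume V_pore = V_liq / m_sample = 0.11185 / 3.6
V_pore = 0.0311 cm^3/g

0.0311


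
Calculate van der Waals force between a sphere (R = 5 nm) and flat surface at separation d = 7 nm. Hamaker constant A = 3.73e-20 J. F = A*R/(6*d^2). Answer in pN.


Convert to SI: R = 5 nm = 5e-09 m, d = 7 nm = 7e-09 m
F = A * R / (6 * d^2)
F = 3.73e-20 * 5e-09 / (6 * (7e-09)^2)
F = 6.34354e-13 N = 0.634 pN

0.634


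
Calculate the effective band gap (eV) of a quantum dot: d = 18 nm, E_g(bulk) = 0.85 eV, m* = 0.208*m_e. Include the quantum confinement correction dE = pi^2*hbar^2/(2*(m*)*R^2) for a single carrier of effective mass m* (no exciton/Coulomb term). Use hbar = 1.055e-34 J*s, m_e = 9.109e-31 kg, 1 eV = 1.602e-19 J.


Radius R = 18/2 nm = 9e-09 m
Confinement energy dE = pi^2 * hbar^2 / (2 * m_eff * m_e * R^2)
dE = pi^2 * (1.055e-34)^2 / (2 * 0.208 * 9.109e-31 * (9e-09)^2) J, divided by 1.602e-19 J/eV
dE = 0.0223 eV
Total band gap = E_g(bulk) + dE = 0.85 + 0.0223 = 0.8723 eV

0.8723


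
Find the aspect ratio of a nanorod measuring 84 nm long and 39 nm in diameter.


Aspect ratio AR = length / diameter
AR = 84 / 39
AR = 2.15

2.15


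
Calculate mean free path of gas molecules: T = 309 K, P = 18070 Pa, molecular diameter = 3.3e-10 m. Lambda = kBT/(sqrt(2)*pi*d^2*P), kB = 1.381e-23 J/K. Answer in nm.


Mean free path: lambda = kB*T / (sqrt(2) * pi * d^2 * P)
lambda = 1.381e-23 * 309 / (sqrt(2) * pi * (3.3e-10)^2 * 18070)
lambda = 4.88092e-07 m
lambda = 488.09 nm

488.09
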